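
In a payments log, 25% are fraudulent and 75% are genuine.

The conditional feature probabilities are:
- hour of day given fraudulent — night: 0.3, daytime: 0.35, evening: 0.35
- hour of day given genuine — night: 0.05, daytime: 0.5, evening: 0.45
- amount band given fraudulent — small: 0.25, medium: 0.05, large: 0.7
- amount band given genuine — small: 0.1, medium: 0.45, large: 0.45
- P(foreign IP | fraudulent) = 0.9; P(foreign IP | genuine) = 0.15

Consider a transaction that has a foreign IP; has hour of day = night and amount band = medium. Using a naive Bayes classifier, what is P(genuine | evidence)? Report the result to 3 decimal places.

0.429

fraudulent: 0.25 × 0.3 × 0.05 × 0.9 = 0.003375
genuine: 0.75 × 0.05 × 0.45 × 0.15 = 0.00253125
P(genuine | x) = 0.00253125 / 0.00590625 ≈ 0.429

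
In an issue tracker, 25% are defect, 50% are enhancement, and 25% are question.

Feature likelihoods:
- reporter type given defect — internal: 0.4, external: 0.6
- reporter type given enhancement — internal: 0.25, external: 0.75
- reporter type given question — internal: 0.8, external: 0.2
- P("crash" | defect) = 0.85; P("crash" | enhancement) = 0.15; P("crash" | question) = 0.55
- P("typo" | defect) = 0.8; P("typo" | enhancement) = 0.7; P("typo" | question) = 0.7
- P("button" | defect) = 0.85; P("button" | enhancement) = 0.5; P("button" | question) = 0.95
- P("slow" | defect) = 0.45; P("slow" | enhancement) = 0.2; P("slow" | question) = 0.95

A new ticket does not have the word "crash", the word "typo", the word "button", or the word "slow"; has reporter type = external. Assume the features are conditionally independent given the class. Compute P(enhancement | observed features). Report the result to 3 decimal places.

0.990

defect: 0.25 × 0.6 × (1−0.85) × (1−0.8) × (1−0.85) × (1−0.45) = 0.00037125
enhancement: 0.5 × 0.75 × (1−0.15) × (1−0.7) × (1−0.5) × (1−0.2) = 0.03825
question: 0.25 × 0.2 × (1−0.55) × (1−0.7) × (1−0.95) × (1−0.95) = 0.000016875
P(enhancement | x) = 0.03825 / 0.038638125 ≈ 0.990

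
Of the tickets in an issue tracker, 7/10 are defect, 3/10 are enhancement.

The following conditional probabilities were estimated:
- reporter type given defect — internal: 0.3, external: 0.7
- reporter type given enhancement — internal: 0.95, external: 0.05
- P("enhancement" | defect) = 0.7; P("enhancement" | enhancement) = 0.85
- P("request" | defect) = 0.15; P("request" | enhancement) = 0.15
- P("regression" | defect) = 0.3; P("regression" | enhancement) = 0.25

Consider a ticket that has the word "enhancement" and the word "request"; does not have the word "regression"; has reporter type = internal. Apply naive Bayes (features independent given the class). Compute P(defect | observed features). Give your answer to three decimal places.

0.362

defect: 0.7 × 0.3 × 0.7 × 0.15 × (1−0.3) = 0.015435
enhancement: 0.3 × 0.95 × 0.85 × 0.15 × (1−0.25) = 0.027253125
P(defect | x) = 0.015435 / 0.042688125 ≈ 0.362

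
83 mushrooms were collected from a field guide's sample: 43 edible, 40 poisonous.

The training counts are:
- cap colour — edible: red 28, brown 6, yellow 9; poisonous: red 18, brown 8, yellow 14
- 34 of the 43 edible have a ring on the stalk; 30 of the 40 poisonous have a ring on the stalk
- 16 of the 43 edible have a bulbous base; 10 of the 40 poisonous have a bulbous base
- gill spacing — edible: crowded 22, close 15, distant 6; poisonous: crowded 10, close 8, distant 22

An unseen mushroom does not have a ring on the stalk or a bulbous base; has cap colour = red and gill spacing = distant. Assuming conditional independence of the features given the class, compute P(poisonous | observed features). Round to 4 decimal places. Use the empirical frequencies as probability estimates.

0.7833

edible: (43/83) × (28/43) × (9/43) × (27/43) × (6/43) ≈ 0.00618632
poisonous: (40/83) × (18/40) × (10/40) × (30/40) × (22/40) ≈ 0.0223645
P(poisonous | x) = 0.0223645 / 0.02855082 ≈ 0.7833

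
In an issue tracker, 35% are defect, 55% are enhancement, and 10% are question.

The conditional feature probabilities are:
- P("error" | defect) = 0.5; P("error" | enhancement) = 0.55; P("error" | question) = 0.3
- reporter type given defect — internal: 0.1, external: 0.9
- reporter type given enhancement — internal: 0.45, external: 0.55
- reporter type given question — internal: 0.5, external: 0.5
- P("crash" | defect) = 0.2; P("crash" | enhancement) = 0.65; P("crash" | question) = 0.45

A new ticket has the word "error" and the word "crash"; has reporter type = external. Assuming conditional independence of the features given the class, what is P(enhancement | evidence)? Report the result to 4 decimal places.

defect: 0.35 × 0.5 × 0.9 × 0.2 = 0.0315
enhancement: 0.55 × 0.55 × 0.55 × 0.65 = 0.10814375
question: 0.1 × 0.3 × 0.5 × 0.45 = 0.00675
P(enhancement | x) = 0.10814375 / 0.14639375 ≈ 0.7387

0.7387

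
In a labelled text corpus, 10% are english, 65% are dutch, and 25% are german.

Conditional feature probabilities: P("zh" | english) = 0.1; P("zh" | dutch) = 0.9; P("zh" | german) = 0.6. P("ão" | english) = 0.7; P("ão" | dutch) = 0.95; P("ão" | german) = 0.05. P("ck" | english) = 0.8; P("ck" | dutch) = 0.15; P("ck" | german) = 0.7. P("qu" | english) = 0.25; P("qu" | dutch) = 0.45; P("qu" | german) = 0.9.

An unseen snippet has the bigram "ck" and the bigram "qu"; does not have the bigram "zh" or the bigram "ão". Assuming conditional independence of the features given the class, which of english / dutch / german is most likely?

german

english: 0.1 × (1−0.1) × (1−0.7) × 0.8 × 0.25 = 0.0054
dutch: 0.65 × (1−0.9) × (1−0.95) × 0.15 × 0.45 = 0.000219375
german: 0.25 × (1−0.6) × (1−0.05) × 0.7 × 0.9 = 0.05985
Highest score → german.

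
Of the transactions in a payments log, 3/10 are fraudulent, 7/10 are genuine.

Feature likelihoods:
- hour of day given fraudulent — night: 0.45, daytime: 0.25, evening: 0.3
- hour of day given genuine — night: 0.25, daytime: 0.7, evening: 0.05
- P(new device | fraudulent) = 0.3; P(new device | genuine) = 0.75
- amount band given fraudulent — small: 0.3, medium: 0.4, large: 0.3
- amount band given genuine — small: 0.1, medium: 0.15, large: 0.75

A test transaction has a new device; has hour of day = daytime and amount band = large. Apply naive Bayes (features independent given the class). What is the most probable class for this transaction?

genuine

fraudulent: 0.3 × 0.25 × 0.3 × 0.3 = 0.00675
genuine: 0.7 × 0.7 × 0.75 × 0.75 = 0.275625
Highest score → genuine.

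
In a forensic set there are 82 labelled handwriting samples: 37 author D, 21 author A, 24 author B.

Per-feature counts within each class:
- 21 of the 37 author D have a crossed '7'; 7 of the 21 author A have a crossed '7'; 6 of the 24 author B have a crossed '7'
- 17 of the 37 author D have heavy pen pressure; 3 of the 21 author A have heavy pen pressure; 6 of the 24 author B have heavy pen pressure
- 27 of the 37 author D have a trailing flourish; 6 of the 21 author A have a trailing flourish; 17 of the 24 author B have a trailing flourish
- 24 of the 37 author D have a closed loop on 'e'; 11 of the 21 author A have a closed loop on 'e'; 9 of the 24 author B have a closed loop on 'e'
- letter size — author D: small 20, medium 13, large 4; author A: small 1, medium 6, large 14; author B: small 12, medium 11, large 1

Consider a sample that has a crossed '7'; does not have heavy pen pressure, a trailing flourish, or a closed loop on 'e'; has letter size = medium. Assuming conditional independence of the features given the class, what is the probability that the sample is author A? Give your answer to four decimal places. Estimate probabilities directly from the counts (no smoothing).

author D: (37/82) × (21/37) × (20/37) × (10/37) × (13/37) × (13/37) ≈ 0.00461865
author A: (21/82) × (7/21) × (18/21) × (15/21) × (10/21) × (6/21) ≈ 0.00711086
author B: (24/82) × (6/24) × (18/24) × (7/24) × (15/24) × (11/24) ≈ 0.00458508
P(author A | x) = 0.00711086 / 0.01631459 ≈ 0.4359

0.4359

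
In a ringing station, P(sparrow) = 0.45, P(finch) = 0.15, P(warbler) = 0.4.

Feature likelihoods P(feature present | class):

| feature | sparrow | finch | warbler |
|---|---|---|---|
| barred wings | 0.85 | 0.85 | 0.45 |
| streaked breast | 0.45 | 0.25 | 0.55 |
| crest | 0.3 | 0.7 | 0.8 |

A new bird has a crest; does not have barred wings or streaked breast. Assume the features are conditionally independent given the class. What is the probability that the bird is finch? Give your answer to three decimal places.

sparrow: 0.45 × (1−0.85) × (1−0.45) × 0.3 = 0.0111375
finch: 0.15 × (1−0.85) × (1−0.25) × 0.7 = 0.0118125
warbler: 0.4 × (1−0.45) × (1−0.55) × 0.8 = 0.0792
P(finch | x) = 0.0118125 / 0.10215 ≈ 0.116

0.116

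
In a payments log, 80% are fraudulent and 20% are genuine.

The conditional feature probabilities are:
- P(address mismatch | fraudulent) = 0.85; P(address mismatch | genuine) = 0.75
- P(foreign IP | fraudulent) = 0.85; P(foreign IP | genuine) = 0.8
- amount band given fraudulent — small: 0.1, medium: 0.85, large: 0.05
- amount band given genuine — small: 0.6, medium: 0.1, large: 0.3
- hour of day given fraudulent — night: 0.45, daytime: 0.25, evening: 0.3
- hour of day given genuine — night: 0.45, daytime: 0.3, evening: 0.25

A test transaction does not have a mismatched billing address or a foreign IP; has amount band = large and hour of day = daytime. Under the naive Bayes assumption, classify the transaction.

genuine

fraudulent: 0.8 × (1−0.85) × (1−0.85) × 0.05 × 0.25 = 0.000225
genuine: 0.2 × (1−0.75) × (1−0.8) × 0.3 × 0.3 = 0.0009
Highest score → genuine.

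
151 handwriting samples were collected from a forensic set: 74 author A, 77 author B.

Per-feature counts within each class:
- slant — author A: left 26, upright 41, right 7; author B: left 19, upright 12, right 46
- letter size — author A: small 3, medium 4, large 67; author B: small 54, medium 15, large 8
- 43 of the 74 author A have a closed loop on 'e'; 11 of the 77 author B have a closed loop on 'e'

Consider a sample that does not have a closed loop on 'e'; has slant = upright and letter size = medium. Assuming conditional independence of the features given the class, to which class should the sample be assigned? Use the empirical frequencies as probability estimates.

author B

author A: (74/151) × (41/74) × (4/74) × (31/74) ≈ 0.00614844
author B: (77/151) × (12/77) × (15/77) × (66/77) ≈ 0.0132696
Highest score → author B.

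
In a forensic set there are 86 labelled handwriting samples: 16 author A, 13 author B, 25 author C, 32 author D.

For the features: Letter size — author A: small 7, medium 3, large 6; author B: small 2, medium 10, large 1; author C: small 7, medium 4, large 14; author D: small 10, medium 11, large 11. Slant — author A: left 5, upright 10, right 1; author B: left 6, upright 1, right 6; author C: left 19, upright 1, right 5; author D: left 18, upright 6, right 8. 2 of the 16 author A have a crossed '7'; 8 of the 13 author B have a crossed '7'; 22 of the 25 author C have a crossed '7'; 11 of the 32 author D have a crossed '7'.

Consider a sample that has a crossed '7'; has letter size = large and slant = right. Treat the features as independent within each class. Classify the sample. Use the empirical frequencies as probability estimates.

author C

author A: (16/86) × (6/16) × (1/16) × (2/16) ≈ 0.000545058
author B: (13/86) × (1/13) × (6/13) × (8/13) ≈ 0.0033026
author C: (25/86) × (14/25) × (5/25) × (22/25) ≈ 0.0286512
author D: (32/86) × (11/32) × (8/32) × (11/32) ≈ 0.010992
Highest score → author C.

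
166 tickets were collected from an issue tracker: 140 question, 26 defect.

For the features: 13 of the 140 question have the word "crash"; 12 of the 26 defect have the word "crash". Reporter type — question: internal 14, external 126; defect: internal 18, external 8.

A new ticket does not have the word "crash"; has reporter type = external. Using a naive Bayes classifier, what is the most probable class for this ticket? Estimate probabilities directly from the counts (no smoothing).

question: (140/166) × (127/140) × (126/140) ≈ 0.688554
defect: (26/166) × (14/26) × (8/26) ≈ 0.02595
Highest score → question.

question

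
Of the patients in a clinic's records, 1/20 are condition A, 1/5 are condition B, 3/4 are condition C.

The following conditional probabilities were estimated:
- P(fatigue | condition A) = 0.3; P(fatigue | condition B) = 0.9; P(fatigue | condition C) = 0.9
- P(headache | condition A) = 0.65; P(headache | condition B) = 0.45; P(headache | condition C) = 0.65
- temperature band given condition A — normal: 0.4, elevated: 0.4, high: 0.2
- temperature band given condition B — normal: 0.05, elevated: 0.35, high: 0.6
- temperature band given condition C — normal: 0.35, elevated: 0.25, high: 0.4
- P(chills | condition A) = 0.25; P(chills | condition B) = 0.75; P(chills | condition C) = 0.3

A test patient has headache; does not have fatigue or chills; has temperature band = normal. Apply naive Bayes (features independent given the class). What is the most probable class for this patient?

condition C

condition A: 0.05 × (1−0.3) × 0.65 × 0.4 × (1−0.25) = 0.006825
condition B: 0.2 × (1−0.9) × 0.45 × 0.05 × (1−0.75) = 0.0001125
condition C: 0.75 × (1−0.9) × 0.65 × 0.35 × (1−0.3) = 0.01194375
Highest score → condition C.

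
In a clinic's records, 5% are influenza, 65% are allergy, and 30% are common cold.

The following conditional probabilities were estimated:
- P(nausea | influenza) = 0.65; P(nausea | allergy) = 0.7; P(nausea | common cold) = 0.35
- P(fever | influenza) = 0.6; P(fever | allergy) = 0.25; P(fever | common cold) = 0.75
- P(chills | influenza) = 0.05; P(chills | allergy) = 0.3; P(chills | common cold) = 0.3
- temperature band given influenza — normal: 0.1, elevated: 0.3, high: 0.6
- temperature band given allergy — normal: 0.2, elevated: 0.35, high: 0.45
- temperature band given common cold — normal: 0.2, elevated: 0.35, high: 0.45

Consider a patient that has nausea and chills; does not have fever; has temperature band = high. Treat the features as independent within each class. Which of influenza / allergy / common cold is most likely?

allergy

influenza: 0.05 × 0.65 × (1−0.6) × 0.05 × 0.6 = 0.00039
allergy: 0.65 × 0.7 × (1−0.25) × 0.3 × 0.45 = 0.04606875
common cold: 0.3 × 0.35 × (1−0.75) × 0.3 × 0.45 = 0.00354375
Highest score → allergy.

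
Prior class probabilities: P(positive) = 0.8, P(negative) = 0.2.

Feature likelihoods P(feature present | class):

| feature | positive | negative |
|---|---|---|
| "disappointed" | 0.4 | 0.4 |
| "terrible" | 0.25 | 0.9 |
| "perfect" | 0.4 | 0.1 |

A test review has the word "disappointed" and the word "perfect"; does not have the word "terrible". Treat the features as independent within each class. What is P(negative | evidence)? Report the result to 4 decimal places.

positive: 0.8 × 0.4 × (1−0.25) × 0.4 = 0.096
negative: 0.2 × 0.4 × (1−0.9) × 0.1 = 0.0008
P(negative | x) = 0.0008 / 0.0968 ≈ 0.0083

0.0083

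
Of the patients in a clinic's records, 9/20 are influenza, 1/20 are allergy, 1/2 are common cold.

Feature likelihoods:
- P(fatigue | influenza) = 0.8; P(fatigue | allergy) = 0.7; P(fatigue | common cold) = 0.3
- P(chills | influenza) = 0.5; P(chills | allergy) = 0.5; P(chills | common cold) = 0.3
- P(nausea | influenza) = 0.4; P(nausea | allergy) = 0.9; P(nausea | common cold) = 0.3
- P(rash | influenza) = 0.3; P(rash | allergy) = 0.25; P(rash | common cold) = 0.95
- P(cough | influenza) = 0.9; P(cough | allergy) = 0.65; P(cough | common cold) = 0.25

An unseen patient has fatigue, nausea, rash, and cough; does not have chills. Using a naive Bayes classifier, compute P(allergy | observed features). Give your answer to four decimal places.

0.0868

influenza: 0.45 × 0.8 × (1−0.5) × 0.4 × 0.3 × 0.9 = 0.01944
allergy: 0.05 × 0.7 × (1−0.5) × 0.9 × 0.25 × 0.65 = 0.002559375
common cold: 0.5 × 0.3 × (1−0.3) × 0.3 × 0.95 × 0.25 = 0.00748125
P(allergy | x) = 0.002559375 / 0.029480625 ≈ 0.0868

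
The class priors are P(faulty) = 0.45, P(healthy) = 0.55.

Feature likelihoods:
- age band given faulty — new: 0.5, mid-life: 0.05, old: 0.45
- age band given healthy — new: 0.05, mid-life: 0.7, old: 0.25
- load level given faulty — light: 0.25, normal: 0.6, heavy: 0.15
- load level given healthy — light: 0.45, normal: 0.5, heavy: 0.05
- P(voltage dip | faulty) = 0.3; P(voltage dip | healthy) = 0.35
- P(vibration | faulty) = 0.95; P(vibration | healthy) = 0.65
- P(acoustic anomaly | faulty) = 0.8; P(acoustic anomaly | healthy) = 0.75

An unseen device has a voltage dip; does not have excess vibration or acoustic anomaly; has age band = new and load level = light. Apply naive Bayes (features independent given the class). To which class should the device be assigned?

faulty: 0.45 × 0.5 × 0.25 × 0.3 × (1−0.95) × (1−0.8) = 0.00016875
healthy: 0.55 × 0.05 × 0.45 × 0.35 × (1−0.65) × (1−0.75) = 0.000378984375
Highest score → healthy.

healthy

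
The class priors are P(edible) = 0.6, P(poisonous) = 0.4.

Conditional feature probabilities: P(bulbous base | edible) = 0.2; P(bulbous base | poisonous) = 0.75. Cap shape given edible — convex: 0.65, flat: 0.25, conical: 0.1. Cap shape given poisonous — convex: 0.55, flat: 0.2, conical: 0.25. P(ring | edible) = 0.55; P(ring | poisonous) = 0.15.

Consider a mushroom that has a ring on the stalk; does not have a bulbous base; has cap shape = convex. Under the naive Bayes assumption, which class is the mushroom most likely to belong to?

edible

edible: 0.6 × (1−0.2) × 0.65 × 0.55 = 0.1716
poisonous: 0.4 × (1−0.75) × 0.55 × 0.15 = 0.00825
Highest score → edible.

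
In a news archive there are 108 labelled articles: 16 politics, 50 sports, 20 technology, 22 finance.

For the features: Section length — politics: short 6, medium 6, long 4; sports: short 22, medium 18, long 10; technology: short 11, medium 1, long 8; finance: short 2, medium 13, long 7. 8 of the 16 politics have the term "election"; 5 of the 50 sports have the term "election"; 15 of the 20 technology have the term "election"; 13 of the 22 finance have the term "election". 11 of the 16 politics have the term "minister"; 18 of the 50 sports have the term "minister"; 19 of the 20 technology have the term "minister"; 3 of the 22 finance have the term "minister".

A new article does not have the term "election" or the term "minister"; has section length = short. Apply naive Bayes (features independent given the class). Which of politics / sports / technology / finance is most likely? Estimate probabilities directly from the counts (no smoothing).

politics: (16/108) × (6/16) × (8/16) × (5/16) ≈ 0.00868056
sports: (50/108) × (22/50) × (45/50) × (32/50) ≈ 0.117333
technology: (20/108) × (11/20) × (5/20) × (1/20) ≈ 0.00127315
finance: (22/108) × (2/22) × (9/22) × (19/22) ≈ 0.0065427
Highest score → sports.

sports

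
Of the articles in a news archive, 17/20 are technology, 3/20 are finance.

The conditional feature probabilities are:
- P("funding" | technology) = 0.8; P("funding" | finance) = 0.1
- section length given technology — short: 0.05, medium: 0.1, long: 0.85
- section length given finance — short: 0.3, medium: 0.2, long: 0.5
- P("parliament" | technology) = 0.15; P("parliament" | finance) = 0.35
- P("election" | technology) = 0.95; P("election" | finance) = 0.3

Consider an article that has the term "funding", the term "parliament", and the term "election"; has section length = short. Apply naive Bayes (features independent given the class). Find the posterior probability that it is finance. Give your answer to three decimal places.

0.089

technology: 0.85 × 0.8 × 0.05 × 0.15 × 0.95 = 0.004845
finance: 0.15 × 0.1 × 0.3 × 0.35 × 0.3 = 0.0004725
P(finance | x) = 0.0004725 / 0.0053175 ≈ 0.089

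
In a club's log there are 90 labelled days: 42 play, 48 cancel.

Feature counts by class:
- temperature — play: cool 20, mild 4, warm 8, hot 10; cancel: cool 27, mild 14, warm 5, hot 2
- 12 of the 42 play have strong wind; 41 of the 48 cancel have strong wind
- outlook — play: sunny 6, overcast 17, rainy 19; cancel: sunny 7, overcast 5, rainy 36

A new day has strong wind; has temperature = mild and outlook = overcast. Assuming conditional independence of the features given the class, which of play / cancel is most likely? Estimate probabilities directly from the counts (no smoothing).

play: (42/90) × (4/42) × (12/42) × (17/42) ≈ 0.00513983
cancel: (48/90) × (14/48) × (41/48) × (5/48) ≈ 0.0138407
Highest score → cancel.

cancel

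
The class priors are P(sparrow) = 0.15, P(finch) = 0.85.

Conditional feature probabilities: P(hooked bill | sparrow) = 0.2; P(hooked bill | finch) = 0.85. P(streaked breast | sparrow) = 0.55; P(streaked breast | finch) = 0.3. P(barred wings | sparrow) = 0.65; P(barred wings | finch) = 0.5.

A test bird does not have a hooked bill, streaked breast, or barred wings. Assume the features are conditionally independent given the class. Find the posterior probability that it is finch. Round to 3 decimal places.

0.702

sparrow: 0.15 × (1−0.2) × (1−0.55) × (1−0.65) = 0.0189
finch: 0.85 × (1−0.85) × (1−0.3) × (1−0.5) = 0.044625
P(finch | x) = 0.044625 / 0.063525 ≈ 0.702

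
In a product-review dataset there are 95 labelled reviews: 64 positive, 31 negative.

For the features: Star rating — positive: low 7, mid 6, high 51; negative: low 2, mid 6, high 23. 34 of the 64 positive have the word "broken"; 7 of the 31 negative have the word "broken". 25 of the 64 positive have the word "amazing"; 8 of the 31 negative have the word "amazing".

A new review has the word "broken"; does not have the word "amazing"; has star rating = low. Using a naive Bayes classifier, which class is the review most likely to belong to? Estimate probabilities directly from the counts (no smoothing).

positive: (64/95) × (7/64) × (34/64) × (39/64) ≈ 0.0238538
negative: (31/95) × (2/31) × (7/31) × (23/31) ≈ 0.00352703
Highest score → positive.

positive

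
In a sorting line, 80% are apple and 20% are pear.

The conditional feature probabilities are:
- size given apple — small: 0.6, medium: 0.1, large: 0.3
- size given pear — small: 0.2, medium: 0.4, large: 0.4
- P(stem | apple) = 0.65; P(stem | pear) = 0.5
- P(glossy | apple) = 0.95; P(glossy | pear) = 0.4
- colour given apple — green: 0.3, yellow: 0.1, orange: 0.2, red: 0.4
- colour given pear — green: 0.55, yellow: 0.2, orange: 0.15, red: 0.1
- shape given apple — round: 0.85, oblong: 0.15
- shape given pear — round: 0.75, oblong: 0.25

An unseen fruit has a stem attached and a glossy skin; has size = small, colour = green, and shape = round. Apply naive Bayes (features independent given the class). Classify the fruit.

apple: 0.8 × 0.6 × 0.65 × 0.95 × 0.3 × 0.85 = 0.075582
pear: 0.2 × 0.2 × 0.5 × 0.4 × 0.55 × 0.75 = 0.0033
Highest score → apple.

apple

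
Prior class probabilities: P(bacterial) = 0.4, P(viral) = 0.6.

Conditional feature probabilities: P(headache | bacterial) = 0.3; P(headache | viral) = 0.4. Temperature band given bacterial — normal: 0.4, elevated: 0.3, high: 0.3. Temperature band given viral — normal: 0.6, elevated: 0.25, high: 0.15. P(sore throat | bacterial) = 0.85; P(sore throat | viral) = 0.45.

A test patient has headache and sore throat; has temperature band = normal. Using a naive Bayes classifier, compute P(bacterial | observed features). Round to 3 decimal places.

0.386

bacterial: 0.4 × 0.3 × 0.4 × 0.85 = 0.0408
viral: 0.6 × 0.4 × 0.6 × 0.45 = 0.0648
P(bacterial | x) = 0.0408 / 0.1056 ≈ 0.386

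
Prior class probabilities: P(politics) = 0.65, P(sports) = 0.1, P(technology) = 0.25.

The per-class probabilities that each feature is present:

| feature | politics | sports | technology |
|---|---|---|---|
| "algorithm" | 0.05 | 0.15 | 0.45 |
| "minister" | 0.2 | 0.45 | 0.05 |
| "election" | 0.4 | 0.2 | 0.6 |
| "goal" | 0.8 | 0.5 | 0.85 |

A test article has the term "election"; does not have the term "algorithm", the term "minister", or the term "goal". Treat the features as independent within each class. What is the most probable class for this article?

politics

politics: 0.65 × (1−0.05) × (1−0.2) × 0.4 × (1−0.8) = 0.03952
sports: 0.1 × (1−0.15) × (1−0.45) × 0.2 × (1−0.5) = 0.004675
technology: 0.25 × (1−0.45) × (1−0.05) × 0.6 × (1−0.85) = 0.01175625
Highest score → politics.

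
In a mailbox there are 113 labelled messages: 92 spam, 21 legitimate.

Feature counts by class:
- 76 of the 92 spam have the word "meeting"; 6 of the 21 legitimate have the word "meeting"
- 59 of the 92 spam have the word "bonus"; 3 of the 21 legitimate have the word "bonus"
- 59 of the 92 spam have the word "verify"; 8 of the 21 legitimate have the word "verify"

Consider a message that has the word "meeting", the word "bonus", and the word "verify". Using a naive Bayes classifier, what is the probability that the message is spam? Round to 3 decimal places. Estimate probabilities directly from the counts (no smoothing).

0.990

spam: (92/113) × (76/92) × (59/92) × (59/92) ≈ 0.276607
legitimate: (21/113) × (6/21) × (3/21) × (8/21) ≈ 0.00288965
P(spam | x) = 0.276607 / 0.27949665 ≈ 0.990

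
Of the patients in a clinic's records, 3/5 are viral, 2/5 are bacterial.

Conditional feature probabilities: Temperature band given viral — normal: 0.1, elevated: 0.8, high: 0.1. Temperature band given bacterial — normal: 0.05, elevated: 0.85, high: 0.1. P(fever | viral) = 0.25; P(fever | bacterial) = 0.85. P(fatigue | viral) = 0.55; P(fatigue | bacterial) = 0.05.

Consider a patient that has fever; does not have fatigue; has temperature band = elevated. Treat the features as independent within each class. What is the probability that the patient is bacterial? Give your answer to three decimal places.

0.836

viral: 0.6 × 0.8 × 0.25 × (1−0.55) = 0.054
bacterial: 0.4 × 0.85 × 0.85 × (1−0.05) = 0.27455
P(bacterial | x) = 0.27455 / 0.32855 ≈ 0.836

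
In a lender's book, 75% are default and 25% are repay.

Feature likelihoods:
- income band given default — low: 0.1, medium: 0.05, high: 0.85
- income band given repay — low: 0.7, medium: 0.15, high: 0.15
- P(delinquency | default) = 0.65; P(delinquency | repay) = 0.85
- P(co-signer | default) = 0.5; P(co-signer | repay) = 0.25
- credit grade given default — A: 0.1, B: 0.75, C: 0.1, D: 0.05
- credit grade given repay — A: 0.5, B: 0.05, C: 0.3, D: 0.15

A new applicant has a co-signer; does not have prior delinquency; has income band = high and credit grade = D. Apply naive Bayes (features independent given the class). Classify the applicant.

default: 0.75 × 0.85 × (1−0.65) × 0.5 × 0.05 = 0.005578125
repay: 0.25 × 0.15 × (1−0.85) × 0.25 × 0.15 = 0.0002109375
Highest score → default.

default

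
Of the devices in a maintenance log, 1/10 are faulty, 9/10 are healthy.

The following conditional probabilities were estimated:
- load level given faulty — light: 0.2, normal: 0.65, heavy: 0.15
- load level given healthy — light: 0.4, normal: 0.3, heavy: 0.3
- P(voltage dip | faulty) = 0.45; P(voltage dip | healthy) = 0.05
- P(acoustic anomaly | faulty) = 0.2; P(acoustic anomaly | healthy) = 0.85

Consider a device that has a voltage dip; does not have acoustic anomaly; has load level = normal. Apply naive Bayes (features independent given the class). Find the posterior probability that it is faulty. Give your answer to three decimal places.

0.920

faulty: 0.1 × 0.65 × 0.45 × (1−0.2) = 0.0234
healthy: 0.9 × 0.3 × 0.05 × (1−0.85) = 0.002025
P(faulty | x) = 0.0234 / 0.025425 ≈ 0.920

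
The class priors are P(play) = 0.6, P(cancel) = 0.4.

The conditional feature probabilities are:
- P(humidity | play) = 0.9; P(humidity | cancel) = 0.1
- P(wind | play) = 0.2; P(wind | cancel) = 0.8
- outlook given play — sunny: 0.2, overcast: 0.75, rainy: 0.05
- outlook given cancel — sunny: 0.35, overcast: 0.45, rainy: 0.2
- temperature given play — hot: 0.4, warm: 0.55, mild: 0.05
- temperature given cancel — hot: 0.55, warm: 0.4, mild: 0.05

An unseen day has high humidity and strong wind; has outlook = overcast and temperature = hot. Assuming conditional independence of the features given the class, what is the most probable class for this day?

play: 0.6 × 0.9 × 0.2 × 0.75 × 0.4 = 0.0324
cancel: 0.4 × 0.1 × 0.8 × 0.45 × 0.55 = 0.00792
Highest score → play.

play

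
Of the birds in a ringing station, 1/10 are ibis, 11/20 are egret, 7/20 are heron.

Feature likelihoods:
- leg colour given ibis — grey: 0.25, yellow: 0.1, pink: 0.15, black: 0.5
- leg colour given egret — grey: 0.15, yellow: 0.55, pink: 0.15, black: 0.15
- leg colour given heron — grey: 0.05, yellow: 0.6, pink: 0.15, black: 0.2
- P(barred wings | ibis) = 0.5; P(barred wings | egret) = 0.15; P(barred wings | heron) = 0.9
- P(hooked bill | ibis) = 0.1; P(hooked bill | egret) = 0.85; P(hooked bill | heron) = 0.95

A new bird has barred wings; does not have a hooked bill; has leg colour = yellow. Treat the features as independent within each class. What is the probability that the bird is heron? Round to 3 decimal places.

0.455

ibis: 0.1 × 0.1 × 0.5 × (1−0.1) = 0.0045
egret: 0.55 × 0.55 × 0.15 × (1−0.85) = 0.00680625
heron: 0.35 × 0.6 × 0.9 × (1−0.95) = 0.00945
P(heron | x) = 0.00945 / 0.02075625 ≈ 0.455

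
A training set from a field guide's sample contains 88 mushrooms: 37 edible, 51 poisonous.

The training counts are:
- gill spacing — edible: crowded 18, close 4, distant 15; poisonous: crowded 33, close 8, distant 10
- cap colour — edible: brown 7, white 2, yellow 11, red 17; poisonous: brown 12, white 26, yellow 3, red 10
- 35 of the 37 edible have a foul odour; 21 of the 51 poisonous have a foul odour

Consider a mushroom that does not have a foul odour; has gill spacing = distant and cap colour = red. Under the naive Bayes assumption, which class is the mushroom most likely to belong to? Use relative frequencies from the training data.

poisonous

edible: (37/88) × (15/37) × (17/37) × (2/37) ≈ 0.00423335
poisonous: (51/88) × (10/51) × (10/51) × (30/51) ≈ 0.0131068
Highest score → poisonous.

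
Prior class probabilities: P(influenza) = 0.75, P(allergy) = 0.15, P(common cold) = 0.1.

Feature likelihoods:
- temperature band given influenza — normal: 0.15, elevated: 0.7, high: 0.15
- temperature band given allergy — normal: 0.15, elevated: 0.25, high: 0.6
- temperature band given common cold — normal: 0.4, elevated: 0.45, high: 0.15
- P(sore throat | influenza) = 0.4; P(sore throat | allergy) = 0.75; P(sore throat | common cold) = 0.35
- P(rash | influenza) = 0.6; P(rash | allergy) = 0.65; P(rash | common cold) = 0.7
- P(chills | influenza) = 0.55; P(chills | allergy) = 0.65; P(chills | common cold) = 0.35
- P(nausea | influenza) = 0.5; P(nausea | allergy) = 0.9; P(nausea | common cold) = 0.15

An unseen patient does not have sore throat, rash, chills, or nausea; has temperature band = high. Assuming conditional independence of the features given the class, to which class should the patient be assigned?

influenza

influenza: 0.75 × 0.15 × (1−0.4) × (1−0.6) × (1−0.55) × (1−0.5) = 0.006075
allergy: 0.15 × 0.6 × (1−0.75) × (1−0.65) × (1−0.65) × (1−0.9) = 0.000275625
common cold: 0.1 × 0.15 × (1−0.35) × (1−0.7) × (1−0.35) × (1−0.15) = 0.0016160625
Highest score → influenza.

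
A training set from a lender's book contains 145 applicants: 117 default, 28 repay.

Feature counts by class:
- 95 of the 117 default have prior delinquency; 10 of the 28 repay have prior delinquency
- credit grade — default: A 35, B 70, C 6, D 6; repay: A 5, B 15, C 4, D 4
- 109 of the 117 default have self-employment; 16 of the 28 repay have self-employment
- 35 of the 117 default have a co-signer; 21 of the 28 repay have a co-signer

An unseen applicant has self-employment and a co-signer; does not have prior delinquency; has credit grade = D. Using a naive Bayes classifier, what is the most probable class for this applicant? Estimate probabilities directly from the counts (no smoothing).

default: (117/145) × (22/117) × (6/117) × (109/117) × (35/117) ≈ 0.00216842
repay: (28/145) × (18/28) × (4/28) × (16/28) × (21/28) ≈ 0.00760028
Highest score → repay.

repay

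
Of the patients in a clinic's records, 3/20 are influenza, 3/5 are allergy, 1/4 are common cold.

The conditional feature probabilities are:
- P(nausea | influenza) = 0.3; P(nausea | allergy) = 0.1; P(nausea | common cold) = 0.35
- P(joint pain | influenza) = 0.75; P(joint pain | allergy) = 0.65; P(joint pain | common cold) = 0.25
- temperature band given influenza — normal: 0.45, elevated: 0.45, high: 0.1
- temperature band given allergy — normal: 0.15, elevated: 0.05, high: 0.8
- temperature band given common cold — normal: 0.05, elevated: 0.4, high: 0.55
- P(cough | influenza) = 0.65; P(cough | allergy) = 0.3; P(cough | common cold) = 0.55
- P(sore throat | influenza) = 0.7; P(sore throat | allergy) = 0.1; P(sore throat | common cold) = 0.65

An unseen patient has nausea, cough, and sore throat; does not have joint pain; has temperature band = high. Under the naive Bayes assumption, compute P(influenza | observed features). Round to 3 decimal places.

influenza: 0.15 × 0.3 × (1−0.75) × 0.1 × 0.65 × 0.7 = 0.000511875
allergy: 0.6 × 0.1 × (1−0.65) × 0.8 × 0.3 × 0.1 = 0.000504
common cold: 0.25 × 0.35 × (1−0.25) × 0.55 × 0.55 × 0.65 = 0.012903515625
P(influenza | x) = 0.000511875 / 0.013919390625 ≈ 0.037

0.037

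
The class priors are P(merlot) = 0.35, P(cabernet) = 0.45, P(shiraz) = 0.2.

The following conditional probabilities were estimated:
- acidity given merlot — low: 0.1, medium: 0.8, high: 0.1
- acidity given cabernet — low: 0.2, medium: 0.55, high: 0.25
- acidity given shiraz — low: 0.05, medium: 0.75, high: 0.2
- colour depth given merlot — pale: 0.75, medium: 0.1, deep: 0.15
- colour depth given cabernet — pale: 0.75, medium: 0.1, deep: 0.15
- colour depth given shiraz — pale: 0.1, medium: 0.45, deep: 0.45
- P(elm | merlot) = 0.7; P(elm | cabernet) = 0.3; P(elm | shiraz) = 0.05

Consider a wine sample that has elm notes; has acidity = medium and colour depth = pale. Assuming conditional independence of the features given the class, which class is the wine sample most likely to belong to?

merlot: 0.35 × 0.8 × 0.75 × 0.7 = 0.147
cabernet: 0.45 × 0.55 × 0.75 × 0.3 = 0.0556875
shiraz: 0.2 × 0.75 × 0.1 × 0.05 = 0.00075
Highest score → merlot.

merlot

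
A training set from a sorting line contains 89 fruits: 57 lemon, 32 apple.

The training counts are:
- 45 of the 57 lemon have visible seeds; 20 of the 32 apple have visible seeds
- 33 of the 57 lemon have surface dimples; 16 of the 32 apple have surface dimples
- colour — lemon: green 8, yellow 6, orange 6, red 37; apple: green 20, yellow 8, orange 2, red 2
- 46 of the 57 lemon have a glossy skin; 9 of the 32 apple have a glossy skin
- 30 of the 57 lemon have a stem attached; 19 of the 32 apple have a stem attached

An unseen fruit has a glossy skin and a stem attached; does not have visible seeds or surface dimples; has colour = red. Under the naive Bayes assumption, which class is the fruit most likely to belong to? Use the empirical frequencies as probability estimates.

lemon: (57/89) × (12/57) × (24/57) × (37/57) × (46/57) × (30/57) ≈ 0.0156525
apple: (32/89) × (12/32) × (16/32) × (2/32) × (9/32) × (19/32) ≈ 0.000703619
Highest score → lemon.

lemon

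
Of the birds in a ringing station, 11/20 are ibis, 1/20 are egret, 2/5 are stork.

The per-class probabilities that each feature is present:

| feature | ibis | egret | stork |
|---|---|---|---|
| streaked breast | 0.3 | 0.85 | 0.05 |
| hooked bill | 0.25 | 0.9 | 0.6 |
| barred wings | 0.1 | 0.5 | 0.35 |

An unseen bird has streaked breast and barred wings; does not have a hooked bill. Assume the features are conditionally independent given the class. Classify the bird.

ibis: 0.55 × 0.3 × (1−0.25) × 0.1 = 0.012375
egret: 0.05 × 0.85 × (1−0.9) × 0.5 = 0.002125
stork: 0.4 × 0.05 × (1−0.6) × 0.35 = 0.0028
Highest score → ibis.

ibis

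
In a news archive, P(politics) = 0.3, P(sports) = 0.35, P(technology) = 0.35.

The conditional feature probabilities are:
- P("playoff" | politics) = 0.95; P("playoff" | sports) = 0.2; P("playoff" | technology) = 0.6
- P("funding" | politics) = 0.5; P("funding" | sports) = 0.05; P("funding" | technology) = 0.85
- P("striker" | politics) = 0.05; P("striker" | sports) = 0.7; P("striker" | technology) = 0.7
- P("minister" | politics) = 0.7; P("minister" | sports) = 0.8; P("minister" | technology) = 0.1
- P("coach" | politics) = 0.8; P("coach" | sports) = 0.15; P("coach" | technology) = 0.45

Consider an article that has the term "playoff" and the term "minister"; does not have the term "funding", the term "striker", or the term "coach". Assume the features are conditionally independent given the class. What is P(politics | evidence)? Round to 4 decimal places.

politics: 0.3 × 0.95 × (1−0.5) × (1−0.05) × 0.7 × (1−0.8) = 0.0189525
sports: 0.35 × 0.2 × (1−0.05) × (1−0.7) × 0.8 × (1−0.15) = 0.013566
technology: 0.35 × 0.6 × (1−0.85) × (1−0.7) × 0.1 × (1−0.45) = 0.00051975
P(politics | x) = 0.0189525 / 0.03303825 ≈ 0.5737

0.5737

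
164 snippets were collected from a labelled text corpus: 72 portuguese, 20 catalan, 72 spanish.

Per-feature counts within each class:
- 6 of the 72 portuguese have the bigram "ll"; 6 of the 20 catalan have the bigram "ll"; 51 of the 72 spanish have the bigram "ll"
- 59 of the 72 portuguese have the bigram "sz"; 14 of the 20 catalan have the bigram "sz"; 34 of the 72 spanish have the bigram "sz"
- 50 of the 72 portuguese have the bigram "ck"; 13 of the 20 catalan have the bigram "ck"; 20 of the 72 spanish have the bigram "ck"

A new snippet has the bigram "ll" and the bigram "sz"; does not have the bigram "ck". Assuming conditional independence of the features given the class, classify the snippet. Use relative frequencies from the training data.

spanish

portuguese: (72/164) × (6/72) × (59/72) × (22/72) ≈ 0.00916046
catalan: (20/164) × (6/20) × (14/20) × (7/20) ≈ 0.00896341
spanish: (72/164) × (51/72) × (34/72) × (52/72) ≈ 0.106058
Highest score → spanish.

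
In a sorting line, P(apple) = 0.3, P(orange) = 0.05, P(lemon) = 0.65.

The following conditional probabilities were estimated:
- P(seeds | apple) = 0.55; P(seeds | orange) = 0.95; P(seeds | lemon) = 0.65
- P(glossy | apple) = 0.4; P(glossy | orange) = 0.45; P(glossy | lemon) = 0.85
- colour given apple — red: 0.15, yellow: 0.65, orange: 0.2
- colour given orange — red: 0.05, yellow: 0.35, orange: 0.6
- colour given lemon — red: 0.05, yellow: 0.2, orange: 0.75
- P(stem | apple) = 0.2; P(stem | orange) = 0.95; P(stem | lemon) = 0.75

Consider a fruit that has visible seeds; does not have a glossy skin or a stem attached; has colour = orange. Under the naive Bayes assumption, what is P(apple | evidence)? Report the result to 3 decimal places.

0.556

apple: 0.3 × 0.55 × (1−0.4) × 0.2 × (1−0.2) = 0.01584
orange: 0.05 × 0.95 × (1−0.45) × 0.6 × (1−0.95) = 0.00078375
lemon: 0.65 × 0.65 × (1−0.85) × 0.75 × (1−0.75) = 0.0118828125
P(apple | x) = 0.01584 / 0.0285065625 ≈ 0.556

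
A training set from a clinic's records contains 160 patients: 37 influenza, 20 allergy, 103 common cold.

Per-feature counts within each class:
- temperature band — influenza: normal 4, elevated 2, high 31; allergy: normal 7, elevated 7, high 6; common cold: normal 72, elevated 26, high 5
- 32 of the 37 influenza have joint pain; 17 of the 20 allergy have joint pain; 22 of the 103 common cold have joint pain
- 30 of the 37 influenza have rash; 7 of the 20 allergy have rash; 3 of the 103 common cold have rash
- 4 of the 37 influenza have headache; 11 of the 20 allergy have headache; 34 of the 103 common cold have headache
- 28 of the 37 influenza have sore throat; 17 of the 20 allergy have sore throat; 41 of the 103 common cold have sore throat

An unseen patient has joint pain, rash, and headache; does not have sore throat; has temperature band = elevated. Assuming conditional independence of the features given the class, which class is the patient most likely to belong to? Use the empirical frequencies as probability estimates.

influenza: (37/160) × (2/37) × (32/37) × (30/37) × (4/37) × (9/37) ≈ 0.000230503
allergy: (20/160) × (7/20) × (17/20) × (7/20) × (11/20) × (3/20) = 0.0010737890625
common cold: (103/160) × (26/103) × (22/103) × (3/103) × (34/103) × (62/103) ≈ 0.000200872
Highest score → allergy.

allergy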